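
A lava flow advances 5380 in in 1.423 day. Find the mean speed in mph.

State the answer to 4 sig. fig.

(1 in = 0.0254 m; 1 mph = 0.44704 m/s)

5380 in × 0.0254 → 136.652 m
1.423 day × 86400 → 122947 s
v = d / t = 136.652 m / 122947 s = 0.00111147 m/s
0.00111147 m/s ÷ (0.44704 m/s/mph) = 0.00248629 mph

0.002486 mph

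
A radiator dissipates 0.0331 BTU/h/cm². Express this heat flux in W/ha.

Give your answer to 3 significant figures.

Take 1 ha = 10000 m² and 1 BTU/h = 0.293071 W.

9.70×10⁵ W/ha

0.0331 BTU/h/cm² × 0.293071 W/BTU/h ÷ 0.0001 m²/cm² = 97.0065 W/m²
97.0065 W/m² × 10000 m²/ha = 970065 W/ha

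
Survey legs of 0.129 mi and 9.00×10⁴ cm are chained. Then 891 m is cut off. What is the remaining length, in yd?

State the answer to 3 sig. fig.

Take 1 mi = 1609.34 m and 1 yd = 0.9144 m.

0.129 mi × 1609.34 = 207.605 m
9.00×10⁴ cm × 0.01 = 900 m
891 m (already m)
Result: 207.605 + 900 − 891 = 216.605 m
In yd: 216.605 / 0.9144 = 236.882 yd

237 yd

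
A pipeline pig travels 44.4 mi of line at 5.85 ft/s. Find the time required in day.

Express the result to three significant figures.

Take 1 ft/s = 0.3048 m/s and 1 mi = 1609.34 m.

0.464 day

44.4 mi × 1609.34 = 71454.7 m
5.85 ft/s × 0.3048 = 1.78308 m/s
t = d / v = 71454.7 m / 1.78308 m/s = 40073.7 s
40073.7 s ÷ (86400 s/day) = 0.463816 day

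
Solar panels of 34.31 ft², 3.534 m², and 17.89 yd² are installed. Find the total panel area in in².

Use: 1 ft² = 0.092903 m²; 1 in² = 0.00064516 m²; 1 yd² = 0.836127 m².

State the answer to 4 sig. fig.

3.360×10⁴ in²

34.31 ft² × 0.092903 = 3.1875 m²
3.534 m² (already m²)
17.89 yd² × 0.836127 = 14.9583 m²
Combined: 3.1875 + 3.534 + 14.9583 = 21.6798 m²
In in²: 21.6798 / 0.00064516 = 33603.8 in²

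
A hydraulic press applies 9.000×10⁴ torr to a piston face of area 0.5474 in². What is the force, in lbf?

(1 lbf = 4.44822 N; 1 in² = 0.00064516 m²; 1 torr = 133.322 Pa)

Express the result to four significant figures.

952.6 lbf

9.000×10⁴ torr × 133.322 = 1.1999×10⁷ Pa
0.5474 in² × 0.00064516 = 3.53161×10⁻⁴ m²
F = P × A = 1.1999×10⁷ Pa × 3.53161×10⁻⁴ m² = 4237.58 N
4237.58 N ÷ (4.44822 N/lbf) = 952.646 lbf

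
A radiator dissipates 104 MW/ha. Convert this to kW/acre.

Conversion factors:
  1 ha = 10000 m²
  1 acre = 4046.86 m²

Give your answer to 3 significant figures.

104 MW/ha × 1000000 W/MW ÷ 10000 m²/ha = 10400 W/m²
10400 W/m² ÷ 1000 W/kW × 4046.86 m²/acre = 42087.3 kW/acre

4.21×10⁴ kW/acre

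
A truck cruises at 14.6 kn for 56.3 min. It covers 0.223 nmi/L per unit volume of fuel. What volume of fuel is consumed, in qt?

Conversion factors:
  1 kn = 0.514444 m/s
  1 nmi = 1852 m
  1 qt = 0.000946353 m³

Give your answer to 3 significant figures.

14.6 kn → 7.51088 m/s
56.3 min → 3378 s
d = v × t = 7.51088 × 3378 = 25371.8 m
0.223 nmi/L → 412996 m/m³
V = d / (distance per unit fuel) = 25371.8 / 412996 = 0.0614335 m³
In qt: 0.0614335 / 0.000946353 = 64.9161 qt

64.9 qt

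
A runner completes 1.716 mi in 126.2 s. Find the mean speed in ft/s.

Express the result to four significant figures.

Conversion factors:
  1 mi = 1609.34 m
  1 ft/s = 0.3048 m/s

71.79 ft/s

1.716 mi × 1609.34 = 2761.63 m
v = d / t = 2761.63 m / 126.2 s = 21.883 m/s
21.883 m/s ÷ (0.3048 m/s/ft/s) = 71.7946 ft/s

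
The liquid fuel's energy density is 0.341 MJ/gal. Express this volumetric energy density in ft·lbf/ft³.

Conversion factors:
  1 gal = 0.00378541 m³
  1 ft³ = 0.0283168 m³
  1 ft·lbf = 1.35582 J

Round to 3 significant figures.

1.88×10⁶ ft·lbf/ft³

0.341 MJ/gal × 1000000 J/MJ ÷ 0.00378541 m³/gal = 9.00827×10⁷ J/m³
9.00827×10⁷ J/m³ ÷ 1.35582 J/ft·lbf × 0.0283168 m³/ft³ = 1.88141×10⁶ ft·lbf/ft³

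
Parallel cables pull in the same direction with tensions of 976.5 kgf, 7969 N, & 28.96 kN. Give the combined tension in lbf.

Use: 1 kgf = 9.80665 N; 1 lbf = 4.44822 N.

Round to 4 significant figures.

976.5 kgf × 9.80665 → 9576.19 N
7969 N (already N)
28.96 kN × 1000 → 28960 N
Sum: 9576.19 + 7969 + 28960 = 46505.2 N
In lbf: 46505.2 / 4.44822 = 10454.8 lbf

1.045×10⁴ lbf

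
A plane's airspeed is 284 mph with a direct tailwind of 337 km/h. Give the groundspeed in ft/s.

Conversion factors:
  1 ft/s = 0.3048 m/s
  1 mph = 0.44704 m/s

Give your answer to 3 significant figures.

284 mph × 0.44704 = 126.959 m/s
337 km/h × (1/3.6) = 93.6111 m/s
Sum: 126.959 + 93.6111 = 220.57 m/s
In ft/s: 220.57 / 0.3048 = 723.655 ft/s

724 ft/s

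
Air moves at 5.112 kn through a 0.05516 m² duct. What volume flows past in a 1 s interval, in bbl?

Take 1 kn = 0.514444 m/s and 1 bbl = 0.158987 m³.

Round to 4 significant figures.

0.9124 bbl

5.112 kn × 0.514444 = 2.62984 m/s
V = v × A × t = 2.62984 m/s × 0.05516 m² × 1 s = 0.145062 m³
0.145062 m³ ÷ (0.158987 m³/bbl) = 0.912414 bbl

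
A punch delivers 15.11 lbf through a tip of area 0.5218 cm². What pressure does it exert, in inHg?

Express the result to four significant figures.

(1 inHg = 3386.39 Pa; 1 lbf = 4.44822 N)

15.11 lbf × 4.44822 = 67.2126 N
0.5218 cm² × 0.0001 = 5.218×10⁻⁵ m²
P = F / A = 67.2126 N / 5.218×10⁻⁵ m² = 1.28809×10⁶ Pa
1.28809×10⁶ Pa ÷ (3386.39 Pa/inHg) = 380.373 inHg

380.4 inHg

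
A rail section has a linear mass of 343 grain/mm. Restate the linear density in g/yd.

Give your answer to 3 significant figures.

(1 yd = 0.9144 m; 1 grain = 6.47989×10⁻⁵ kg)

343 grain/mm × 6.47989×10⁻⁵ kg/grain ÷ 0.001 m/mm = 22.226 kg/m
22.226 kg/m ÷ 0.001 kg/g × 0.9144 m/yd = 20323.5 g/yd

2.03×10⁴ g/yd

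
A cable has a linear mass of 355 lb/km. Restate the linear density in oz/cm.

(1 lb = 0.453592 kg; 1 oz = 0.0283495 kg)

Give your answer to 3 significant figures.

355 lb/km × 0.453592 kg/lb ÷ 1000 m/km = 0.161025 kg/m
0.161025 kg/m ÷ 0.0283495 kg/oz × 0.01 m/cm = 0.0567999 oz/cm

0.0568 oz/cm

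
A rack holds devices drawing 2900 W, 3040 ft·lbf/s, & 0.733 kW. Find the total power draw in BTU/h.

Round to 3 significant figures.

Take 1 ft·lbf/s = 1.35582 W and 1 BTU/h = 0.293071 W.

2900 W (already W)
3040 ft·lbf/s × 1.35582 = 4121.69 W
0.733 kW × 1000 = 733 W
Total: 2900 + 4121.69 + 733 = 7754.69 W
In BTU/h: 7754.69 / 0.293071 = 26460.1 BTU/h

2.65×10⁴ BTU/h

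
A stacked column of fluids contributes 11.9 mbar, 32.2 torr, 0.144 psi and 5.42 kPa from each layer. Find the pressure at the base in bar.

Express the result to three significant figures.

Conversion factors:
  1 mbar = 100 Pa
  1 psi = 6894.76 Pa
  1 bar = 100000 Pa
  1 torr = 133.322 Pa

0.119 bar

11.9 mbar × 100 = 1190 Pa
32.2 torr × 133.322 = 4292.97 Pa
0.144 psi × 6894.76 = 992.845 Pa
5.42 kPa × 1000 = 5420 Pa
Sum: 1190 + 4292.97 + 992.845 + 5420 = 11895.8 Pa
In bar: 11895.8 / 100000 = 0.118958 bar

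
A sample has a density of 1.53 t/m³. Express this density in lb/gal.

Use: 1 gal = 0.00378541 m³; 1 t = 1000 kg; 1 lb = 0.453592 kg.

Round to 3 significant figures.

12.8 lb/gal

1.53 t/m³ × 1000 kg/t = 1530 kg/m³
1530 kg/m³ ÷ 0.453592 kg/lb × 0.00378541 m³/gal = 12.7685 lb/gal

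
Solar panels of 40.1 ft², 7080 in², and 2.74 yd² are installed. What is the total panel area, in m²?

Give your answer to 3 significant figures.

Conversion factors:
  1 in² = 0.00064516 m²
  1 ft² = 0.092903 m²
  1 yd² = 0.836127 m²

10.6 m²

40.1 ft² × 0.092903 = 3.72541 m²
7080 in² × 0.00064516 = 4.56773 m²
2.74 yd² × 0.836127 = 2.29099 m²
Total: 3.72541 + 4.56773 + 2.29099 = 10.5841 m²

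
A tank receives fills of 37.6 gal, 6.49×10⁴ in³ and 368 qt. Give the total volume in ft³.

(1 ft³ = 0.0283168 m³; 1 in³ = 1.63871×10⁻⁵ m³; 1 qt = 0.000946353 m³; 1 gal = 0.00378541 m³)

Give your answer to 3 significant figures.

37.6 gal × 0.00378541 = 0.142331 m³
6.49×10⁴ in³ × 1.63871×10⁻⁵ = 1.06352 m³
368 qt × 0.000946353 = 0.348258 m³
Total: 0.142331 + 1.06352 + 0.348258 = 1.55411 m³
In ft³: 1.55411 / 0.0283168 = 54.883 ft³

54.9 ft³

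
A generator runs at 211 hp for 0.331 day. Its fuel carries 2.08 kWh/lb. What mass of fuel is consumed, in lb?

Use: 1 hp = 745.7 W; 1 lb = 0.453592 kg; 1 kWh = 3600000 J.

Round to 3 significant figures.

601 lb

211 hp → 157343 W
0.331 day → 28598.4 s
E = P × t = 157343 × 28598.4 = 4.49976×10⁹ J
2.08 kWh/lb → 1.65082×10⁷ J/kg
m = E / e_s = 4.49976×10⁹ / 1.65082×10⁷ = 272.577 kg
In lb: 272.577 / 0.453592 = 600.93 lb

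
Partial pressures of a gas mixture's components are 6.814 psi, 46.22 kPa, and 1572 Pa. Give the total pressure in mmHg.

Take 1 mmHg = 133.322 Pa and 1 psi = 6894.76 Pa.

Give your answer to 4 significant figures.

6.814 psi × 6894.76 → 46980.9 Pa
46.22 kPa × 1000 → 46220 Pa
1572 Pa (already Pa)
Sum: 46980.9 + 46220 + 1572 = 94772.9 Pa
In mmHg: 94772.9 / 133.322 = 710.857 mmHg

710.9 mmHg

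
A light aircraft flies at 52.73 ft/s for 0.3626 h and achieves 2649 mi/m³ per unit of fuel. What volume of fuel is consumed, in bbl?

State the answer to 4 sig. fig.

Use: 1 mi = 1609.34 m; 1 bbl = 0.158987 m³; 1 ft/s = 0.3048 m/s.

52.73 ft/s → 16.0721 m/s
0.3626 h → 1305.36 s
d = v × t = 16.0721 × 1305.36 = 20979.9 m
2649 mi/m³ → 4.26314×10⁶ m/m³
V = d / (distance per unit fuel) = 20979.9 / 4.26314×10⁶ = 0.00492123 m³
In bbl: 0.00492123 / 0.158987 = 0.0309537 bbl

0.03095 bbl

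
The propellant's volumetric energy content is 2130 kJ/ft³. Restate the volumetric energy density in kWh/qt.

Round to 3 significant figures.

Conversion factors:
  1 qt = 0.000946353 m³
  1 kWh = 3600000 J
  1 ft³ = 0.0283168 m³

2130 kJ/ft³ × 1000 J/kJ ÷ 0.0283168 m³/ft³ = 7.52204×10⁷ J/m³
7.52204×10⁷ J/m³ ÷ 3600000 J/kWh × 0.000946353 m³/qt = 0.0197736 kWh/qt

0.0198 kWh/qt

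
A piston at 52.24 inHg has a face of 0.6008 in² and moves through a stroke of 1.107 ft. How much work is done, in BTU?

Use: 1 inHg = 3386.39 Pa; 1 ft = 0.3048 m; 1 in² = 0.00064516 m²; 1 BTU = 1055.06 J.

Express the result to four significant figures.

52.24 inHg → 176905 Pa
0.6008 in² → 3.87612×10⁻⁴ m²
F = P × A = 176905 × 3.87612×10⁻⁴ = 68.5705 N
1.107 ft → 0.337414 m
W = F × d = 68.5705 × 0.337414 = 23.1366 J
In BTU: 23.1366 / 1055.06 = 0.0219292 BTU

0.02193 BTU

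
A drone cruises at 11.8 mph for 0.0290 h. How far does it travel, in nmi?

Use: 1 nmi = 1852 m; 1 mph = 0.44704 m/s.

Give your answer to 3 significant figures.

0.297 nmi

11.8 mph × 0.44704 → 5.27507 m/s
0.0290 h × 3600 → 104.4 s
d = v × t = 5.27507 m/s × 104.4 s = 550.717 m
550.717 m ÷ (1852 m/nmi) = 0.297363 nmi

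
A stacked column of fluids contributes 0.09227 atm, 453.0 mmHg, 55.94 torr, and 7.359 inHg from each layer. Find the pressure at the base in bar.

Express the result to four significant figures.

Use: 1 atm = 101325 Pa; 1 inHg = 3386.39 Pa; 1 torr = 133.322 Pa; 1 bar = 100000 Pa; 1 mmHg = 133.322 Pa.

0.09227 atm × 101325 → 9349.26 Pa
453.0 mmHg × 133.322 → 60394.9 Pa
55.94 torr × 133.322 → 7458.03 Pa
7.359 inHg × 3386.39 → 24920.4 Pa
Combined: 9349.26 + 60394.9 + 7458.03 + 24920.4 = 102123 Pa
In bar: 102123 / 100000 = 1.02123 bar

1.021 bar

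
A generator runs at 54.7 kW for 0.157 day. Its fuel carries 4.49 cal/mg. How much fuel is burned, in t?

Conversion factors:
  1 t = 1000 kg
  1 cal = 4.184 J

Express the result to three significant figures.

54.7 kW → 54700 W
0.157 day → 13564.8 s
E = P × t = 54700 × 13564.8 = 7.41995×10⁸ J
4.49 cal/mg → 1.87862×10⁷ J/kg
m = E / e_s = 7.41995×10⁸ / 1.87862×10⁷ = 39.4968 kg
In t: 39.4968 / 1000 = 0.0394968 t

0.0395 t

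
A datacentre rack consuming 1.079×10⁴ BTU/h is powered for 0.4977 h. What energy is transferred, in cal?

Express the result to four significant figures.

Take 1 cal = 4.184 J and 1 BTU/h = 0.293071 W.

1.354×10⁶ cal

1.079×10⁴ BTU/h × 0.293071 → 3162.24 W
0.4977 h × 3600 → 1791.72 s
E = P × t = 3162.24 W × 1791.72 s = 5.66585×10⁶ J
5.66585×10⁶ J ÷ (4.184 J/cal) = 1.35417×10⁶ cal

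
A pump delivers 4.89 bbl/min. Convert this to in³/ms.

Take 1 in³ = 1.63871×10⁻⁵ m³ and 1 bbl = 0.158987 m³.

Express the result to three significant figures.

4.89 bbl/min × 0.158987 m³/bbl ÷ 60 s/min = 0.0129574 m³/s
0.0129574 m³/s ÷ 1.63871×10⁻⁵ m³/in³ × 0.001 s/ms = 0.790707 in³/ms

0.791 in³/ms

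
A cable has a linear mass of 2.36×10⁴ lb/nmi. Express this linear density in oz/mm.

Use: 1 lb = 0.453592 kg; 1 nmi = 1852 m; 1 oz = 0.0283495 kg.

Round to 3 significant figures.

2.36×10⁴ lb/nmi × 0.453592 kg/lb ÷ 1852 m/nmi = 5.78011 kg/m
5.78011 kg/m ÷ 0.0283495 kg/oz × 0.001 m/mm = 0.203888 oz/mm

0.204 oz/mm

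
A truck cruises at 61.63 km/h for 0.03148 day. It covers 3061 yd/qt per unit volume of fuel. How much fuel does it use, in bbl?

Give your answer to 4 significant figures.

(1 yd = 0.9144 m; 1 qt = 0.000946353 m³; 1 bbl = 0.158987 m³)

61.63 km/h → 17.1194 m/s
0.03148 day → 2719.87 s
d = v × t = 17.1194 × 2719.87 = 46562.5 m
3061 yd/qt → 2.95765×10⁶ m/m³
V = d / (distance per unit fuel) = 46562.5 / 2.95765×10⁶ = 0.0157431 m³
In bbl: 0.0157431 / 0.158987 = 0.0990213 bbl

0.09902 bbl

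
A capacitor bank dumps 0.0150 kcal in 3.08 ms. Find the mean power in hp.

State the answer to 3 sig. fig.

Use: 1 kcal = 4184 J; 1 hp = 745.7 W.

0.0150 kcal × 4184 → 62.76 J
3.08 ms × 0.001 → 0.00308 s
P = E / t = 62.76 J / 0.00308 s = 20376.6 W
20376.6 W ÷ (745.7 W/hp) = 27.3255 hp

27.3 hp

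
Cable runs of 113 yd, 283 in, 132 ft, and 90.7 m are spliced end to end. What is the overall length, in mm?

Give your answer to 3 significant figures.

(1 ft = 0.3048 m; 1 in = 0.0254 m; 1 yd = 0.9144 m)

2.41×10⁵ mm

113 yd × 0.9144 → 103.327 m
283 in × 0.0254 → 7.1882 m
132 ft × 0.3048 → 40.2336 m
90.7 m (already m)
Combined: 103.327 + 7.1882 + 40.2336 + 90.7 = 241.449 m
In mm: 241.449 / 0.001 = 241449 mm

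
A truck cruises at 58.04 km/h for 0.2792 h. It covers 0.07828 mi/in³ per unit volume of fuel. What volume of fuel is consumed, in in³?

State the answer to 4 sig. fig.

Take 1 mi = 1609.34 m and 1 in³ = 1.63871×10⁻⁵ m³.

58.04 km/h → 16.1222 m/s
0.2792 h → 1005.12 s
d = v × t = 16.1222 × 1005.12 = 16204.7 m
0.07828 mi/in³ → 7.6877×10⁶ m/m³
V = d / (distance per unit fuel) = 16204.7 / 7.6877×10⁶ = 0.00210787 m³
In in³: 0.00210787 / 1.63871×10⁻⁵ = 128.63 in³

128.6 in³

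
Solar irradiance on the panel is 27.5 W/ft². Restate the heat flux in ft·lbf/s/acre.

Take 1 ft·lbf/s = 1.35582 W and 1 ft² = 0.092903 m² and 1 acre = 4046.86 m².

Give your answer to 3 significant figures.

8.84×10⁵ ft·lbf/s/acre

27.5 W/ft² ÷ 0.092903 m²/ft² = 296.008 W/m²
296.008 W/m² ÷ 1.35582 W/ft·lbf/s × 4046.86 m²/acre = 883527 ft·lbf/s/acre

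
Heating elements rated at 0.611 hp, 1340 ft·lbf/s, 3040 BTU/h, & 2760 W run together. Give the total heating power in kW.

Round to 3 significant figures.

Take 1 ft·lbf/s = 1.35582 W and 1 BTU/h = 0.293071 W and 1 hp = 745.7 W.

5.92 kW

0.611 hp × 745.7 = 455.623 W
1340 ft·lbf/s × 1.35582 = 1816.8 W
3040 BTU/h × 0.293071 = 890.936 W
2760 W (already W)
Sum: 455.623 + 1816.8 + 890.936 + 2760 = 5923.36 W
In kW: 5923.36 / 1000 = 5.92336 kW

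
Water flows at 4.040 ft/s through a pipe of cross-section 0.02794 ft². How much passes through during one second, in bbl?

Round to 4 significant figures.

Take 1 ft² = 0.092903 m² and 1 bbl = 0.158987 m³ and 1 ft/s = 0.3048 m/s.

0.02010 bbl

4.040 ft/s × 0.3048 = 1.23139 m/s
0.02794 ft² × 0.092903 = 0.00259571 m²
V = v × A × t = 1.23139 m/s × 0.00259571 m² × 1 s = 0.00319633 m³
0.00319633 m³ ÷ (0.158987 m³/bbl) = 0.0201043 bbl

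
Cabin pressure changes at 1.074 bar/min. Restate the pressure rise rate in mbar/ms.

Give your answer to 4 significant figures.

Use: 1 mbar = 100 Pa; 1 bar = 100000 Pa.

0.01790 mbar/ms

1.074 bar/min × 100000 Pa/bar ÷ 60 s/min = 1790 Pa/s
1790 Pa/s ÷ 100 Pa/mbar × 0.001 s/ms = 0.0179 mbar/ms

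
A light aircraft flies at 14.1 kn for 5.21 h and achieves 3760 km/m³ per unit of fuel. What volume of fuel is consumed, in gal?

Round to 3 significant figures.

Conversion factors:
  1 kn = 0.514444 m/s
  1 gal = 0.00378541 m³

9.56 gal

14.1 kn → 7.25366 m/s
5.21 h → 18756 s
d = v × t = 7.25366 × 18756 = 136050 m
3760 km/m³ → 3.76×10⁶ m/m³
V = d / (distance per unit fuel) = 136050 / 3.76×10⁶ = 0.0361835 m³
In gal: 0.0361835 / 0.00378541 = 9.55867 gal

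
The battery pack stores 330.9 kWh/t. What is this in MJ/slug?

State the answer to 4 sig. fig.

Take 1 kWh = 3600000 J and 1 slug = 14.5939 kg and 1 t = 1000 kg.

330.9 kWh/t × 3600000 J/kWh ÷ 1000 kg/t = 1.19124×10⁶ J/kg
1.19124×10⁶ J/kg ÷ 1000000 J/MJ × 14.5939 kg/slug = 17.3848 MJ/slug

17.38 MJ/slug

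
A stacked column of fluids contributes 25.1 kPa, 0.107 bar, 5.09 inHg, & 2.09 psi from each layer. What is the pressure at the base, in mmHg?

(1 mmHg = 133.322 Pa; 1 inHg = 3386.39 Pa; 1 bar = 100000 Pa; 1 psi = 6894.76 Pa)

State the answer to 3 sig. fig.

25.1 kPa × 1000 → 25100 Pa
0.107 bar × 100000 → 10700 Pa
5.09 inHg × 3386.39 → 17236.7 Pa
2.09 psi × 6894.76 → 14410 Pa
Total: 25100 + 10700 + 17236.7 + 14410 = 67446.7 Pa
In mmHg: 67446.7 / 133.322 = 505.893 mmHg

506 mmHg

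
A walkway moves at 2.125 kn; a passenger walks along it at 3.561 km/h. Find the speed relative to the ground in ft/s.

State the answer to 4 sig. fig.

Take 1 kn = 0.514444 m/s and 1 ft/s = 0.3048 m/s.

2.125 kn × 0.514444 = 1.09319 m/s
3.561 km/h × (1/3.6) = 0.989167 m/s
Sum: 1.09319 + 0.989167 = 2.08236 m/s
In ft/s: 2.08236 / 0.3048 = 6.83189 ft/s

6.832 ft/s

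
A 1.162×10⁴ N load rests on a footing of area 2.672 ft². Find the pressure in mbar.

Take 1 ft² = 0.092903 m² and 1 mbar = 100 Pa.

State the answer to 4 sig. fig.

468.1 mbar

2.672 ft² × 0.092903 = 0.248237 m²
P = F / A = 11620 N / 0.248237 m² = 46810.1 Pa
46810.1 Pa ÷ (100 Pa/mbar) = 468.101 mbar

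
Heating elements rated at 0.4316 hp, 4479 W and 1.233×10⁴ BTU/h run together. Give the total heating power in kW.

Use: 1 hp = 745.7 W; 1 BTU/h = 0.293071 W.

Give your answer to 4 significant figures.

8.414 kW

0.4316 hp × 745.7 = 321.844 W
4479 W (already W)
1.233×10⁴ BTU/h × 0.293071 = 3613.57 W
Total: 321.844 + 4479 + 3613.57 = 8414.41 W
In kW: 8414.41 / 1000 = 8.41441 kW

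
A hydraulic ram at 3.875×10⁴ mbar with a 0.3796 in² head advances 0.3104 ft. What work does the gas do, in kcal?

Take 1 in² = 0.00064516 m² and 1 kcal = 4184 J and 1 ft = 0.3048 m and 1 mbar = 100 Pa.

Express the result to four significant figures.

3.875×10⁴ mbar → 3.875×10⁶ Pa
0.3796 in² → 2.44903×10⁻⁴ m²
F = P × A = 3.875×10⁶ × 2.44903×10⁻⁴ = 948.999 N
0.3104 ft → 0.0946099 m
W = F × d = 948.999 × 0.0946099 = 89.7847 J
In kcal: 89.7847 / 4184 = 0.0214591 kcal

0.02146 kcal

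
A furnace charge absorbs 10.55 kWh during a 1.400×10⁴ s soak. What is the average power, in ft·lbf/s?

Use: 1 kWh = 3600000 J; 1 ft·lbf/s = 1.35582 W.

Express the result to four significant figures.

10.55 kWh × 3600000 → 3.798×10⁷ J
P = E / t = 3.798×10⁷ J / 14000 s = 2712.86 W
2712.86 W ÷ (1.35582 W/ft·lbf/s) = 2000.9 ft·lbf/s

2001 ft·lbf/s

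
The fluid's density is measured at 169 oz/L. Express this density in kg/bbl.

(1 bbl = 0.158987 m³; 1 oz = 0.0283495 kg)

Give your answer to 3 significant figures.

762 kg/bbl

169 oz/L × 0.0283495 kg/oz ÷ 0.001 m³/L = 4791.07 kg/m³
4791.07 kg/m³ × 0.158987 m³/bbl = 761.718 kg/bbl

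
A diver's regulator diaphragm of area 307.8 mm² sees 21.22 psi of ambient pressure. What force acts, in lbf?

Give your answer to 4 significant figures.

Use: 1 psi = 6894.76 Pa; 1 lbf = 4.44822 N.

21.22 psi × 6894.76 = 146307 Pa
307.8 mm² × 10⁻⁶ = 3.078×10⁻⁴ m²
F = P × A = 146307 Pa × 3.078×10⁻⁴ m² = 45.0333 N
45.0333 N ÷ (4.44822 N/lbf) = 10.1239 lbf

10.12 lbf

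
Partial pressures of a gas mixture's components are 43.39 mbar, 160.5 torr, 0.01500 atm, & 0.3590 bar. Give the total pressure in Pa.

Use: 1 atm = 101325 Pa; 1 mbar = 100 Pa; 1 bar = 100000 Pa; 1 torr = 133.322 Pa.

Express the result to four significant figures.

6.316×10⁴ Pa

43.39 mbar × 100 = 4339 Pa
160.5 torr × 133.322 = 21398.2 Pa
0.01500 atm × 101325 = 1519.88 Pa
0.3590 bar × 100000 = 35900 Pa
Sum: 4339 + 21398.2 + 1519.88 + 35900 = 63157.1 Pa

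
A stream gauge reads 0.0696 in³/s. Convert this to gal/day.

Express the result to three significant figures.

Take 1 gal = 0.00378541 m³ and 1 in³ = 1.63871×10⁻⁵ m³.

26.0 gal/day

0.0696 in³/s × 1.63871×10⁻⁵ m³/in³ = 1.14054×10⁻⁶ m³/s
1.14054×10⁻⁶ m³/s ÷ 0.00378541 m³/gal × 86400 s/day = 26.0322 gal/day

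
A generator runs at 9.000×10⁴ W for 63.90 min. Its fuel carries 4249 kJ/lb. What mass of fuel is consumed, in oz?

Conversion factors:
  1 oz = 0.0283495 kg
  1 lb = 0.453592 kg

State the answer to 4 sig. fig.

1299 oz

63.90 min → 3834 s
E = P × t = 90000 × 3834 = 3.4506×10⁸ J
4249 kJ/lb → 9.36745×10⁶ J/kg
m = E / e_s = 3.4506×10⁸ / 9.36745×10⁶ = 36.8361 kg
In oz: 36.8361 / 0.0283495 = 1299.36 oz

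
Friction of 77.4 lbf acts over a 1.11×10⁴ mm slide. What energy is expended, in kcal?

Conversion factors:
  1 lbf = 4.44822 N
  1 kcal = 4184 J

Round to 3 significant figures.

0.913 kcal

77.4 lbf × 4.44822 = 344.292 N
1.11×10⁴ mm × 0.001 = 11.1 m
W = F × d = 344.292 N × 11.1 m = 3821.64 J
3821.64 J ÷ (4184 J/kcal) = 0.913394 kcal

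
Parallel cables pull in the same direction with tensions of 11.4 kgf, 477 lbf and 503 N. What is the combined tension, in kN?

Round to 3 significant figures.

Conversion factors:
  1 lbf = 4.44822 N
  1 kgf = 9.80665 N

2.74 kN

11.4 kgf × 9.80665 → 111.796 N
477 lbf × 4.44822 → 2121.8 N
503 N (already N)
Combined: 111.796 + 2121.8 + 503 = 2736.6 N
In kN: 2736.6 / 1000 = 2.7366 kN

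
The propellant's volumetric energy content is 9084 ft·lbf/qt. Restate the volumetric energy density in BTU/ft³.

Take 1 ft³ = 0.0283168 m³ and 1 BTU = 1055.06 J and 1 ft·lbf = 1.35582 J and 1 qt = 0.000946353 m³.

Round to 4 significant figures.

349.3 BTU/ft³

9084 ft·lbf/qt × 1.35582 J/ft·lbf ÷ 0.000946353 m³/qt = 1.30145×10⁷ J/m³
1.30145×10⁷ J/m³ ÷ 1055.06 J/BTU × 0.0283168 m³/ft³ = 349.297 BTU/ft³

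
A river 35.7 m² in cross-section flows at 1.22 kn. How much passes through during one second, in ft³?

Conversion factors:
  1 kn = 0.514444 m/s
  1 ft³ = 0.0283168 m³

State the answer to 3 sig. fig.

1.22 kn × 0.514444 → 0.627622 m/s
V = v × A × t = 0.627622 m/s × 35.7 m² × 1 s = 22.4061 m³
22.4061 m³ ÷ (0.0283168 m³/ft³) = 791.265 ft³

791 ft³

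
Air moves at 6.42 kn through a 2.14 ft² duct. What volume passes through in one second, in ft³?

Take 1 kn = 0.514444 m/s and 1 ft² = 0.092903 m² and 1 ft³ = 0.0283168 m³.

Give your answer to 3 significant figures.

6.42 kn × 0.514444 = 3.30273 m/s
2.14 ft² × 0.092903 = 0.198812 m²
V = v × A × t = 3.30273 m/s × 0.198812 m² × 1 s = 0.656622 m³
0.656622 m³ ÷ (0.0283168 m³/ft³) = 23.1884 ft³

23.2 ft³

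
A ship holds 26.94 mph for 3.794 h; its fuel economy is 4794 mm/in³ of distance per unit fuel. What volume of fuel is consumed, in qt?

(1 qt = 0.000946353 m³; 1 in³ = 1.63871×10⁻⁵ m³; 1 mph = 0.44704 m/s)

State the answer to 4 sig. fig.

26.94 mph → 12.0433 m/s
3.794 h → 13658.4 s
d = v × t = 12.0433 × 13658.4 = 164492 m
4794 mm/in³ → 292547 m/m³
V = d / (distance per unit fuel) = 164492 / 292547 = 0.562275 m³
In qt: 0.562275 / 0.000946353 = 594.149 qt

594.1 qt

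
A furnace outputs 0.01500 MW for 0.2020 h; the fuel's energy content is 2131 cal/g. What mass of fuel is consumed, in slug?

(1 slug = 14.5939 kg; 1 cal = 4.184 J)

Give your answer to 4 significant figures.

0.01500 MW → 15000 W
0.2020 h → 727.2 s
E = P × t = 15000 × 727.2 = 1.0908×10⁷ J
2131 cal/g → 8.9161×10⁶ J/kg
m = E / e_s = 1.0908×10⁷ / 8.9161×10⁶ = 1.2234 kg
In slug: 1.2234 / 14.5939 = 0.0838295 slug

0.08383 slug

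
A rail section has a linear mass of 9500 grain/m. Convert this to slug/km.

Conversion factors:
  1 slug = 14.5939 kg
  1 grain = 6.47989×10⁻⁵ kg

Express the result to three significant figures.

42.2 slug/km

9500 grain/m × 6.47989×10⁻⁵ kg/grain = 0.61559 kg/m
0.61559 kg/m ÷ 14.5939 kg/slug × 1000 m/km = 42.1813 slug/km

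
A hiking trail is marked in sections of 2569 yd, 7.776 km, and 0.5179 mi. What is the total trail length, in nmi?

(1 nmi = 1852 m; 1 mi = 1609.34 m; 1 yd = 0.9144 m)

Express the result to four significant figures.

2569 yd × 0.9144 → 2349.09 m
7.776 km × 1000 → 7776 m
0.5179 mi × 1609.34 → 833.477 m
Total: 2349.09 + 7776 + 833.477 = 10958.6 m
In nmi: 10958.6 / 1852 = 5.91717 nmi

5.917 nmi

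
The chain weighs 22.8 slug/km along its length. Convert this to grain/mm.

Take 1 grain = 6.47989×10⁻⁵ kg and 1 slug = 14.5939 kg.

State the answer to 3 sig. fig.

5.13 grain/mm

22.8 slug/km × 14.5939 kg/slug ÷ 1000 m/km = 0.332741 kg/m
0.332741 kg/m ÷ 6.47989×10⁻⁵ kg/grain × 0.001 m/mm = 5.13498 grain/mm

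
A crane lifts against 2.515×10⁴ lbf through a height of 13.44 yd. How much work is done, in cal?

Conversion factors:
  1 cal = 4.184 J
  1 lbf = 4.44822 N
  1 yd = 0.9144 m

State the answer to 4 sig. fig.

2.515×10⁴ lbf × 4.44822 = 111873 N
13.44 yd × 0.9144 = 12.2895 m
W = F × d = 111873 N × 12.2895 m = 1.37486×10⁶ J
1.37486×10⁶ J ÷ (4.184 J/cal) = 328599 cal

3.286×10⁵ cal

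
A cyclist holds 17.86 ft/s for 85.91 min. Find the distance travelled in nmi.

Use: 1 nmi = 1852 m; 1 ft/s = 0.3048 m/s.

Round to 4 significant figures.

17.86 ft/s × 0.3048 → 5.44373 m/s
85.91 min × 60 → 5154.6 s
d = v × t = 5.44373 m/s × 5154.6 s = 28060.3 m
28060.3 m ÷ (1852 m/nmi) = 15.1513 nmi

15.15 nmi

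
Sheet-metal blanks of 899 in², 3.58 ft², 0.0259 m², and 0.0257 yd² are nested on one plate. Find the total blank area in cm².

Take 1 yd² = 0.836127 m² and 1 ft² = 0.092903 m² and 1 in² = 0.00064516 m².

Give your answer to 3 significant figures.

9600 cm²

899 in² × 0.00064516 = 0.579999 m²
3.58 ft² × 0.092903 = 0.332593 m²
0.0259 m² (already m²)
0.0257 yd² × 0.836127 = 0.0214885 m²
Combined: 0.579999 + 0.332593 + 0.0259 + 0.0214885 = 0.959981 m²
In cm²: 0.959981 / 0.0001 = 9599.81 cm²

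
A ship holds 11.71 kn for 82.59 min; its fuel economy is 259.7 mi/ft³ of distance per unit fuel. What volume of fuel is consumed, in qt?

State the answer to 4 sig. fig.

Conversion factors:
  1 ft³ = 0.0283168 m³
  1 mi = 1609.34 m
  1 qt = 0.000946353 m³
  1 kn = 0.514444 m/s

11.71 kn → 6.02414 m/s
82.59 min → 4955.4 s
d = v × t = 6.02414 × 4955.4 = 29852 m
259.7 mi/ft³ → 1.47596×10⁷ m/m³
V = d / (distance per unit fuel) = 29852 / 1.47596×10⁷ = 0.00202255 m³
In qt: 0.00202255 / 0.000946353 = 2.1372 qt

2.137 qt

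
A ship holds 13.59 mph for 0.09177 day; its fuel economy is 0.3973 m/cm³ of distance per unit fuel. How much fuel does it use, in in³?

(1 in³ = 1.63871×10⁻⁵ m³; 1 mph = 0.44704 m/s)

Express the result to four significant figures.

13.59 mph → 6.07527 m/s
0.09177 day → 7928.93 s
d = v × t = 6.07527 × 7928.93 = 48170.4 m
0.3973 m/cm³ → 397300 m/m³
V = d / (distance per unit fuel) = 48170.4 / 397300 = 0.121244 m³
In in³: 0.121244 / 1.63871×10⁻⁵ = 7398.75 in³

7399 in³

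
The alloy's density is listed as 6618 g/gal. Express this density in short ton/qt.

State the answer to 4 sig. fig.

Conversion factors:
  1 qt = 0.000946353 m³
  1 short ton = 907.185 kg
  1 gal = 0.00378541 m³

6618 g/gal × 0.001 kg/g ÷ 0.00378541 m³/gal = 1748.29 kg/m³
1748.29 kg/m³ ÷ 907.185 kg/short ton × 0.000946353 m³/qt = 0.00182377 short ton/qt

0.001824 short ton/qt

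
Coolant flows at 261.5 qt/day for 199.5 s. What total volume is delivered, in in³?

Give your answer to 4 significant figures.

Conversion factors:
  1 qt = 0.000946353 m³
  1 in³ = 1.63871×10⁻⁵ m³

261.5 qt/day → 2.86425×10⁻⁶ m³/s
V = Q × t = 2.86425×10⁻⁶ × 199.5 = 5.71418×10⁻⁴ m³
In in³: 5.71418×10⁻⁴ / 1.63871×10⁻⁵ = 34.87 in³

34.87 in³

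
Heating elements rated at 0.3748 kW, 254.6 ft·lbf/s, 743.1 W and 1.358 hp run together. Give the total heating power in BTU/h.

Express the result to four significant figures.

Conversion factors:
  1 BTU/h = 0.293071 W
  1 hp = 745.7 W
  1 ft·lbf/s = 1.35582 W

0.3748 kW × 1000 = 374.8 W
254.6 ft·lbf/s × 1.35582 = 345.192 W
743.1 W (already W)
1.358 hp × 745.7 = 1012.66 W
Sum: 374.8 + 345.192 + 743.1 + 1012.66 = 2475.75 W
In BTU/h: 2475.75 / 0.293071 = 8447.61 BTU/h

8448 BTU/h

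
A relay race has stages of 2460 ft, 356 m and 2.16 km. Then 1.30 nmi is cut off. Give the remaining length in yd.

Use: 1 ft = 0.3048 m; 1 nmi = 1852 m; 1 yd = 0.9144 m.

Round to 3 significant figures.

2460 ft × 0.3048 → 749.808 m
356 m (already m)
2.16 km × 1000 → 2160 m
1.30 nmi × 1852 → 2407.6 m
Result: 749.808 + 356 + 2160 − 2407.6 = 858.208 m
In yd: 858.208 / 0.9144 = 938.548 yd

939 yd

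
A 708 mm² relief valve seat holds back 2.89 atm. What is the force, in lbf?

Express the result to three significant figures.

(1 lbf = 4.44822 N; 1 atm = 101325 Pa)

2.89 atm × 101325 → 292829 Pa
708 mm² × 10⁻⁶ → 7.08×10⁻⁴ m²
F = P × A = 292829 Pa × 7.08×10⁻⁴ m² = 207.323 N
207.323 N ÷ (4.44822 N/lbf) = 46.6081 lbf

46.6 lbf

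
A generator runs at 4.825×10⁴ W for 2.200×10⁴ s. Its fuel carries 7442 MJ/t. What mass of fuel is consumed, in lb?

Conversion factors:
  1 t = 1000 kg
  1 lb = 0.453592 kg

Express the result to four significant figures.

E = P × t = 48250 × 22000 = 1.0615×10⁹ J
7442 MJ/t → 7.442×10⁶ J/kg
m = E / e_s = 1.0615×10⁹ / 7.442×10⁶ = 142.636 kg
In lb: 142.636 / 0.453592 = 314.459 lb

314.5 lb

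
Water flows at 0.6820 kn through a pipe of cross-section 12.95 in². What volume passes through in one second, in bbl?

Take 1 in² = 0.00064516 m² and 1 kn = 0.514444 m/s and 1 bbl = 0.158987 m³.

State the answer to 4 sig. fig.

0.01844 bbl

0.6820 kn × 0.514444 = 0.350851 m/s
12.95 in² × 0.00064516 = 0.00835482 m²
V = v × A × t = 0.350851 m/s × 0.00835482 m² × 1 s = 0.0029313 m³
0.0029313 m³ ÷ (0.158987 m³/bbl) = 0.0184374 bbl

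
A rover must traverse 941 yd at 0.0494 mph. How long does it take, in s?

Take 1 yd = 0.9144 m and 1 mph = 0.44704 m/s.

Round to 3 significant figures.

3.90×10⁴ s

941 yd × 0.9144 → 860.45 m
0.0494 mph × 0.44704 → 0.0220838 m/s
t = d / v = 860.45 m / 0.0220838 m/s = 38963 s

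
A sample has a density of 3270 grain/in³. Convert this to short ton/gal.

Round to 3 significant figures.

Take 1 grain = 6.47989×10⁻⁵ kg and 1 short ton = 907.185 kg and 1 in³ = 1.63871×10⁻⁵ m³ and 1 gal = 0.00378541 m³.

3270 grain/in³ × 6.47989×10⁻⁵ kg/grain ÷ 1.63871×10⁻⁵ m³/in³ = 12930.4 kg/m³
12930.4 kg/m³ ÷ 907.185 kg/short ton × 0.00378541 m³/gal = 0.0539547 short ton/gal

0.0540 short ton/gal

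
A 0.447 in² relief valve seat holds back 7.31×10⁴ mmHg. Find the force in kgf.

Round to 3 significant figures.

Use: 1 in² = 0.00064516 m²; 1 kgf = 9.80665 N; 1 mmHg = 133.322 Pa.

287 kgf

7.31×10⁴ mmHg × 133.322 → 9.74584×10⁶ Pa
0.447 in² × 0.00064516 → 2.88387×10⁻⁴ m²
F = P × A = 9.74584×10⁶ Pa × 2.88387×10⁻⁴ m² = 2810.57 N
2810.57 N ÷ (9.80665 N/kgf) = 286.598 kgf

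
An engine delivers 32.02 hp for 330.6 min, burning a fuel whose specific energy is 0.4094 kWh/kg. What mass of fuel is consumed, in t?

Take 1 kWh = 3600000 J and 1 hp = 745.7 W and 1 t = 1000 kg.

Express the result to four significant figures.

0.3214 t

32.02 hp → 23877.3 W
330.6 min → 19836 s
E = P × t = 23877.3 × 19836 = 4.7363×10⁸ J
0.4094 kWh/kg → 1.47384×10⁶ J/kg
m = E / e_s = 4.7363×10⁸ / 1.47384×10⁶ = 321.358 kg
In t: 321.358 / 1000 = 0.321358 t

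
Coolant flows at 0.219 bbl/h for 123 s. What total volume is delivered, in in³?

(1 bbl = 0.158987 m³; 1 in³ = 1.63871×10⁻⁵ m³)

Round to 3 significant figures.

0.219 bbl/h → 9.67171×10⁻⁶ m³/s
V = Q × t = 9.67171×10⁻⁶ × 123 = 0.00118962 m³
In in³: 0.00118962 / 1.63871×10⁻⁵ = 72.5949 in³

72.6 in³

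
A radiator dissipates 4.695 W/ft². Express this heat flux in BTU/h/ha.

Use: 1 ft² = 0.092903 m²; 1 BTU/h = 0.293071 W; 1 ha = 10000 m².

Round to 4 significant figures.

1.724×10⁶ BTU/h/ha

4.695 W/ft² ÷ 0.092903 m²/ft² = 50.5366 W/m²
50.5366 W/m² ÷ 0.293071 W/BTU/h × 10000 m²/ha = 1.72438×10⁶ BTU/h/ha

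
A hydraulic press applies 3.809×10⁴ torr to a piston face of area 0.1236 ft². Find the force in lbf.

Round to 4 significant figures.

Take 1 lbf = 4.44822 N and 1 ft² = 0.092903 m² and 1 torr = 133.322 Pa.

3.809×10⁴ torr × 133.322 → 5.07823×10⁶ Pa
0.1236 ft² × 0.092903 → 0.0114828 m²
F = P × A = 5.07823×10⁶ Pa × 0.0114828 m² = 58312.3 N
58312.3 N ÷ (4.44822 N/lbf) = 13109.1 lbf

1.311×10⁴ lbf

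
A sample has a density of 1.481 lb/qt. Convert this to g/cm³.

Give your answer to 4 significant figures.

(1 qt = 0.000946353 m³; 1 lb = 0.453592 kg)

1.481 lb/qt × 0.453592 kg/lb ÷ 0.000946353 m³/qt = 709.851 kg/m³
709.851 kg/m³ ÷ 0.001 kg/g × 10⁻⁶ m³/cm³ = 0.709851 g/cm³

0.7099 g/cm³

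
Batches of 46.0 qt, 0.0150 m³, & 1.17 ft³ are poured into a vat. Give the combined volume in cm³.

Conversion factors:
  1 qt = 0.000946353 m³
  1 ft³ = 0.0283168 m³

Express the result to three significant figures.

46.0 qt × 0.000946353 → 0.0435322 m³
0.0150 m³ (already m³)
1.17 ft³ × 0.0283168 → 0.0331307 m³
Sum: 0.0435322 + 0.015 + 0.0331307 = 0.0916629 m³
In cm³: 0.0916629 / 10⁻⁶ = 91662.9 cm³

9.17×10⁴ cm³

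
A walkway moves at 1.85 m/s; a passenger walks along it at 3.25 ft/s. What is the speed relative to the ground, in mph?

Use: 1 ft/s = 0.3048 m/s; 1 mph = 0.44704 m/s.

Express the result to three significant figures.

1.85 m/s (already m/s)
3.25 ft/s × 0.3048 = 0.9906 m/s
Combined: 1.85 + 0.9906 = 2.8406 m/s
In mph: 2.8406 / 0.44704 = 6.35424 mph

6.35 mph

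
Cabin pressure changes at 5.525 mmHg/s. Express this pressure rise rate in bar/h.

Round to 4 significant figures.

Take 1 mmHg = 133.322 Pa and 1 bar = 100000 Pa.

5.525 mmHg/s × 133.322 Pa/mmHg = 736.604 Pa/s
736.604 Pa/s ÷ 100000 Pa/bar × 3600 s/h = 26.5177 bar/h

26.52 bar/h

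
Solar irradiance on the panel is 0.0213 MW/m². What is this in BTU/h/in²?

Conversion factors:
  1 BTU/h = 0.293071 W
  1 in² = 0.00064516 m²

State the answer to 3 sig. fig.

46.9 BTU/h/in²

0.0213 MW/m² × 1000000 W/MW = 21300 W/m²
21300 W/m² ÷ 0.293071 W/BTU/h × 0.00064516 m²/in² = 46.8893 BTU/h/in²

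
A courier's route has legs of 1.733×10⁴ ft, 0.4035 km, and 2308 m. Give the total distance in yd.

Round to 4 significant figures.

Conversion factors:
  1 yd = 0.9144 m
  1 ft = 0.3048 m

8742 yd

1.733×10⁴ ft × 0.3048 → 5282.18 m
0.4035 km × 1000 → 403.5 m
2308 m (already m)
Combined: 5282.18 + 403.5 + 2308 = 7993.68 m
In yd: 7993.68 / 0.9144 = 8741.99 yd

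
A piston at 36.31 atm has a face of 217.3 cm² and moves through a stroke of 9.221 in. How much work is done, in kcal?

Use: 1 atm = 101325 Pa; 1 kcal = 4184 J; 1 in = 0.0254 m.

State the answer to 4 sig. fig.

4.475 kcal

36.31 atm → 3.67911×10⁶ Pa
217.3 cm² → 0.02173 m²
F = P × A = 3.67911×10⁶ × 0.02173 = 79947.1 N
9.221 in → 0.234213 m
W = F × d = 79947.1 × 0.234213 = 18724.7 J
In kcal: 18724.7 / 4184 = 4.47531 kcal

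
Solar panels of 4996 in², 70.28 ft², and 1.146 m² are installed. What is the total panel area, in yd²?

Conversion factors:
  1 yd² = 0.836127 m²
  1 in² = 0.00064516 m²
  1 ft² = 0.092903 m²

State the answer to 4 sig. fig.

4996 in² × 0.00064516 → 3.22322 m²
70.28 ft² × 0.092903 → 6.52922 m²
1.146 m² (already m²)
Total: 3.22322 + 6.52922 + 1.146 = 10.8984 m²
In yd²: 10.8984 / 0.836127 = 13.0344 yd²

13.03 yd²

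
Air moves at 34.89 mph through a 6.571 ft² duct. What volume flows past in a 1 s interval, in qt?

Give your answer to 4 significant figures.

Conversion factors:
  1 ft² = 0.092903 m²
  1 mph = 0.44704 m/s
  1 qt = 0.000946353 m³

1.006×10⁴ qt

34.89 mph × 0.44704 = 15.5972 m/s
6.571 ft² × 0.092903 = 0.610466 m²
V = v × A × t = 15.5972 m/s × 0.610466 m² × 1 s = 9.52156 m³
9.52156 m³ ÷ (0.000946353 m³/qt) = 10061.3 qt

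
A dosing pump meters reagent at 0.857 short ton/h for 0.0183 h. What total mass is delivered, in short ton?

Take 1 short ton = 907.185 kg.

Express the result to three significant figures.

0.857 short ton/h → 0.21596 kg/s
0.0183 h → 65.88 s
m = ṁ × t = 0.21596 × 65.88 = 14.2274 kg
In short ton: 14.2274 / 907.185 = 0.015683 short ton

0.0157 short ton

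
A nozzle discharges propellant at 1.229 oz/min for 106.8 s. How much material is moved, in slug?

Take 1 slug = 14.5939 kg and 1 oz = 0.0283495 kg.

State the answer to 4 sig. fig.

1.229 oz/min → 5.80692×10⁻⁴ kg/s
m = ṁ × t = 5.80692×10⁻⁴ × 106.8 = 0.0620179 kg
In slug: 0.0620179 / 14.5939 = 0.00424958 slug

0.004250 slug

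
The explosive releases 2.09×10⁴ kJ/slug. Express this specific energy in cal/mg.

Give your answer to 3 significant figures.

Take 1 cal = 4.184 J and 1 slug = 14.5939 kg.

0.342 cal/mg

2.09×10⁴ kJ/slug × 1000 J/kJ ÷ 14.5939 kg/slug = 1.43211×10⁶ J/kg
1.43211×10⁶ J/kg ÷ 4.184 J/cal × 10⁻⁶ kg/mg = 0.342283 cal/mg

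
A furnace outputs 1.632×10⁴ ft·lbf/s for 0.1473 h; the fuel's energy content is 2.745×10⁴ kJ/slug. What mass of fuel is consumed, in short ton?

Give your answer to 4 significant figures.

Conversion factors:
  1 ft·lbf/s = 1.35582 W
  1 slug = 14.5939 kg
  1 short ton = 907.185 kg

0.006876 short ton

1.632×10⁴ ft·lbf/s → 22127 W
0.1473 h → 530.28 s
E = P × t = 22127 × 530.28 = 1.17335×10⁷ J
2.745×10⁴ kJ/slug → 1.88092×10⁶ J/kg
m = E / e_s = 1.17335×10⁷ / 1.88092×10⁶ = 6.23817 kg
In short ton: 6.23817 / 907.185 = 0.0068764 short ton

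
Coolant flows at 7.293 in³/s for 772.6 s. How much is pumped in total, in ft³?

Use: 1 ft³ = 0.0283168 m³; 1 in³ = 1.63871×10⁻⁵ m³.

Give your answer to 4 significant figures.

3.261 ft³

7.293 in³/s → 1.19511×10⁻⁴ m³/s
V = Q × t = 1.19511×10⁻⁴ × 772.6 = 0.0923342 m³
In ft³: 0.0923342 / 0.0283168 = 3.26076 ft³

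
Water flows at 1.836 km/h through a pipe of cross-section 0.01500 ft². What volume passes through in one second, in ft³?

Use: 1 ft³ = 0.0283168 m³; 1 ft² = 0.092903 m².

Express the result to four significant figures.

1.836 km/h × (1/3.6) → 0.51 m/s
0.01500 ft² × 0.092903 → 0.00139354 m²
V = v × A × t = 0.51 m/s × 0.00139354 m² × 1 s = 7.10705×10⁻⁴ m³
7.10705×10⁻⁴ m³ ÷ (0.0283168 m³/ft³) = 0.0250984 ft³

0.02510 ft³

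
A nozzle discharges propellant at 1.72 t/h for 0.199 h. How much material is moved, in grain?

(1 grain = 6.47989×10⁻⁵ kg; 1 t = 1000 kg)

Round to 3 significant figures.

1.72 t/h → 0.477778 kg/s
0.199 h → 716.4 s
m = ṁ × t = 0.477778 × 716.4 = 342.28 kg
In grain: 342.28 / 6.47989×10⁻⁵ = 5.28219×10⁶ grain

5.28×10⁶ grain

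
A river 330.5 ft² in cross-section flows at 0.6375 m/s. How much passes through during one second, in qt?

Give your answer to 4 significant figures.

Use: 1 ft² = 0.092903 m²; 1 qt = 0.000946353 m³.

330.5 ft² × 0.092903 = 30.7044 m²
V = v × A × t = 0.6375 m/s × 30.7044 m² × 1 s = 19.5741 m³
19.5741 m³ ÷ (0.000946353 m³/qt) = 20683.7 qt

2.068×10⁴ qt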